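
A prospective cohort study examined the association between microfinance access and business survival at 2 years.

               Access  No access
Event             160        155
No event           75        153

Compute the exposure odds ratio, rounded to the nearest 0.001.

Reading the table with exposure as columns: a = 160 (Access, case), b = 75 (Access, non-case), c = 155 (No access, case), d = 153.
OR = (a·d)/(b·c) = (160 × 153) / (75 × 155) = 24480 / 11625 = 2.10581
The odds of business survival at 2 years are about 2.11 times as high in the access group.

2.106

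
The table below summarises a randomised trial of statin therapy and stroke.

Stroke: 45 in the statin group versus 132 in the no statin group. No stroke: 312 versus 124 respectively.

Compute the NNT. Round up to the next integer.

3

Risk in treated group = 45/357 = 0.12605; risk in control = 132/256 = 0.51562.
Absolute risk reduction = 0.51562 − 0.12605 = 0.38957
NNT = 1 / ARR = 1 / 0.38957 = 2.567 → round up → 3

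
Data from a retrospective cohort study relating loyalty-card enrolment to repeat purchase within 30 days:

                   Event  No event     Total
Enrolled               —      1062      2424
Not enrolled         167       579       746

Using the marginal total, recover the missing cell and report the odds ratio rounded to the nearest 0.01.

The missing cell is in the exposed row: 2424 − 1062 = 1362.
So a = 1362, b = 1062, c = 167, d = 579.
OR = (a·d)/(b·c) = (1362 × 579) / (1062 × 167) = 788598 / 177354 = 4.44646

4.45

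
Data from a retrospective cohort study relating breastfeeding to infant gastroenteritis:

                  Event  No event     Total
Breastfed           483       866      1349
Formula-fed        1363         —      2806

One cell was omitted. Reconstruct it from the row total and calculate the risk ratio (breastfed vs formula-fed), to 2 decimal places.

The missing cell is in the unexposed row: 2806 − 1363 = 1443.
So a = 483, b = 866, c = 1363, d = 1443.
RR = [a/(a+b)] / [c/(c+d)] = (483/1349) / (1363/2806) = 0.35804/0.48574 = 0.73710

0.74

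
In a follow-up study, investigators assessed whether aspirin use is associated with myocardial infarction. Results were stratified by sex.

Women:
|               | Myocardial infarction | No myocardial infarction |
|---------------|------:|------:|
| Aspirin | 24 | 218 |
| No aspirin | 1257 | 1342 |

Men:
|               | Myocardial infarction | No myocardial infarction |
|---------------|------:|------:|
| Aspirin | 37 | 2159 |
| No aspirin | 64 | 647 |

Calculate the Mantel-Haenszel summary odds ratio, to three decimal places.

0.136

OR_MH = Σ(aᵢdᵢ/nᵢ) / Σ(bᵢcᵢ/nᵢ), where nᵢ is the stratum total.
Stratum 1 (Women): n = 2841; a·d/n = 24·1342/2841 = 11.3369; b·c/n = 218·1257/2841 = 96.4541
Stratum 2 (Men): n = 2907; a·d/n = 37·647/2907 = 8.2350; b·c/n = 2159·64/2907 = 47.5322
OR_MH = (11.3369 + 8.2350) / (96.4541 + 47.5322) = 19.5718 / 143.9862 = 0.13593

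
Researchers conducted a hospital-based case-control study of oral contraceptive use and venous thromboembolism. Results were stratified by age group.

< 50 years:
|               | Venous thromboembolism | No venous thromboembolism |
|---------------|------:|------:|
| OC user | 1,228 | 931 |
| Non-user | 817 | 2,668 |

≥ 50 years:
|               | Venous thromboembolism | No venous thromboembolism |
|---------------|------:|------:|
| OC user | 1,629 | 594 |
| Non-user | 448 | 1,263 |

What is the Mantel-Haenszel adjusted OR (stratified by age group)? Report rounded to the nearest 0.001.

OR_MH = Σ(aᵢdᵢ/nᵢ) / Σ(bᵢcᵢ/nᵢ), where nᵢ is the stratum total.
Stratum 1 (< 50 years): n = 5644; a·d/n = 1228·2668/5644 = 580.4933; b·c/n = 931·817/5644 = 134.7674
Stratum 2 (≥ 50 years): n = 3934; a·d/n = 1629·1263/3934 = 522.9860; b·c/n = 594·448/3934 = 67.6441
OR_MH = (580.4933 + 522.9860) / (134.7674 + 67.6441) = 1103.4793 / 202.4115 = 5.45166

5.452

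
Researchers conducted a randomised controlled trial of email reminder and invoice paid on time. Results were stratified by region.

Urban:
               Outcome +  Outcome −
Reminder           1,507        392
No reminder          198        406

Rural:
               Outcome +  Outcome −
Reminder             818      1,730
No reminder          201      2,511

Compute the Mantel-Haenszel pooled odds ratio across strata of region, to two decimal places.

OR_MH = Σ(aᵢdᵢ/nᵢ) / Σ(bᵢcᵢ/nᵢ), where nᵢ is the stratum total.
Stratum 1 (Urban): n = 2503; a·d/n = 1507·406/2503 = 244.4435; b·c/n = 392·198/2503 = 31.0092
Stratum 2 (Rural): n = 5260; a·d/n = 818·2511/5260 = 390.4939; b·c/n = 1730·201/5260 = 66.1084
OR_MH = (244.4435 + 390.4939) / (31.0092 + 66.1084) = 634.9374 / 97.1176 = 6.53782

6.54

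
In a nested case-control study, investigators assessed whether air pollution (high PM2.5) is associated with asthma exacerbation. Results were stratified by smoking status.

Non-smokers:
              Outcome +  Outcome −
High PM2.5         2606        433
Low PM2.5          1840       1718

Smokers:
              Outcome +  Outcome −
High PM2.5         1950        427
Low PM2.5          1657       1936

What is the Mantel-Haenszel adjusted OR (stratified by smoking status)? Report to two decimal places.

5.48

OR_MH = Σ(aᵢdᵢ/nᵢ) / Σ(bᵢcᵢ/nᵢ), where nᵢ is the stratum total.
Stratum 1 (Non-smokers): n = 6597; a·d/n = 2606·1718/6597 = 678.6582; b·c/n = 433·1840/6597 = 120.7700
Stratum 2 (Smokers): n = 5970; a·d/n = 1950·1936/5970 = 632.3618; b·c/n = 427·1657/5970 = 118.5157
OR_MH = (678.6582 + 632.3618) / (120.7700 + 118.5157) = 1311.0200 / 239.2858 = 5.47889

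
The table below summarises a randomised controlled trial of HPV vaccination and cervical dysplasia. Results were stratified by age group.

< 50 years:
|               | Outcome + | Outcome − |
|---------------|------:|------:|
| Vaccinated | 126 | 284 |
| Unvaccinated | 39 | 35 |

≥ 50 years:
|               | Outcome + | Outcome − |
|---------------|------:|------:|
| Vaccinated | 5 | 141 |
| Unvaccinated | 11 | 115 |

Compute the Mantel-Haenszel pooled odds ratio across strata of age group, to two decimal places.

OR_MH = Σ(aᵢdᵢ/nᵢ) / Σ(bᵢcᵢ/nᵢ), where nᵢ is the stratum total.
Stratum 1 (< 50 years): n = 484; a·d/n = 126·35/484 = 9.1116; b·c/n = 284·39/484 = 22.8843
Stratum 2 (≥ 50 years): n = 272; a·d/n = 5·115/272 = 2.1140; b·c/n = 141·11/272 = 5.7022
OR_MH = (9.1116 + 2.1140) / (22.8843 + 5.7022) = 11.2255 / 28.5865 = 0.39269

0.39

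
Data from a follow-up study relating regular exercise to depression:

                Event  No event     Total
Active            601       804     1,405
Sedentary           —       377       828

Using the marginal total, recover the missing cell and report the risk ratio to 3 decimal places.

The missing cell is in the unexposed row: 828 − 377 = 451.
So a = 601, b = 804, c = 451, d = 377.
RR = [a/(a+b)] / [c/(c+d)] = (601/1405) / (451/828) = 0.42776/0.54469 = 0.78533

0.785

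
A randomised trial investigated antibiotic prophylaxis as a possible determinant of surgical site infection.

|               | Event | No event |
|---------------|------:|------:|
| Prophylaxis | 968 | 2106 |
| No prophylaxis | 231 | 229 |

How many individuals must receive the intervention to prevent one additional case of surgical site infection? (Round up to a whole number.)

Risk in treated group = 968/3074 = 0.31490; risk in control = 231/460 = 0.50217.
Absolute risk reduction = 0.50217 − 0.31490 = 0.18727
NNT = 1 / ARR = 1 / 0.18727 = 5.340 → round up → 6

6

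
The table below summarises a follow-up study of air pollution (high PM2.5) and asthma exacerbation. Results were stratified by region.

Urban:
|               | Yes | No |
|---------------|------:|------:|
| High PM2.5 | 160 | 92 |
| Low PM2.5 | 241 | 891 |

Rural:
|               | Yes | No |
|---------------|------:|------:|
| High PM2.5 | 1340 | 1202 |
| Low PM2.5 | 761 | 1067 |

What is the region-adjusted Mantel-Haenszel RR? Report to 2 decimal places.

1.42

RR_MH = Σ(aᵢ·n₀ᵢ/nᵢ) / Σ(cᵢ·n₁ᵢ/nᵢ), with n₁ᵢ = aᵢ+bᵢ (exposed), n₀ᵢ = cᵢ+dᵢ (unexposed), nᵢ = n₁ᵢ+n₀ᵢ.
Stratum 1 (Urban): n₁ = 252, n₀ = 1132, n = 1384; a·n₀/n = 160·1132/1384 = 130.8671; c·n₁/n = 241·252/1384 = 43.8815
Stratum 2 (Rural): n₁ = 2542, n₀ = 1828, n = 4370; a·n₀/n = 1340·1828/4370 = 560.5309; c·n₁/n = 761·2542/4370 = 442.6686
RR_MH = (130.8671 + 560.5309) / (43.8815 + 442.6686) = 691.3979 / 486.5502 = 1.42102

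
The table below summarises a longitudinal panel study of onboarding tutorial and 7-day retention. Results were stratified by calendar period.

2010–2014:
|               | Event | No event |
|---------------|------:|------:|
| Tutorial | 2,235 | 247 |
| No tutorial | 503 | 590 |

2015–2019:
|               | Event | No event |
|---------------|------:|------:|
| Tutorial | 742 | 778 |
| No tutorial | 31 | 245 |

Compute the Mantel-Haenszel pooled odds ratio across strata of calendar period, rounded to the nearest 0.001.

9.756

OR_MH = Σ(aᵢdᵢ/nᵢ) / Σ(bᵢcᵢ/nᵢ), where nᵢ is the stratum total.
Stratum 1 (2010–2014): n = 3575; a·d/n = 2235·590/3575 = 368.8531; b·c/n = 247·503/3575 = 34.7527
Stratum 2 (2015–2019): n = 1796; a·d/n = 742·245/1796 = 101.2194; b·c/n = 778·31/1796 = 13.4287
OR_MH = (368.8531 + 101.2194) / (34.7527 + 13.4287) = 470.0725 / 48.1815 = 9.75630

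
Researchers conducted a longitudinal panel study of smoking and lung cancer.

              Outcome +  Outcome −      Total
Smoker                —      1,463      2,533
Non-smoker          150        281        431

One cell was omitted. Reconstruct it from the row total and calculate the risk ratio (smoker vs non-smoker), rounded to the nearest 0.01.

1.21

The missing cell is in the exposed row: 2533 − 1463 = 1070.
So a = 1070, b = 1463, c = 150, d = 281.
RR = [a/(a+b)] / [c/(c+d)] = (1070/2533) / (150/431) = 0.42242/0.34803 = 1.21376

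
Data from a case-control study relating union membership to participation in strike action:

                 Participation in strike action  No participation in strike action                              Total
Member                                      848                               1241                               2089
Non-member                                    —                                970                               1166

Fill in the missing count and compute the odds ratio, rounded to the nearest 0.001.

3.382

The missing cell is in the unexposed row: 1166 − 970 = 196.
So a = 848, b = 1241, c = 196, d = 970.
OR = (a·d)/(b·c) = (848 × 970) / (1241 × 196) = 822560 / 243236 = 3.38174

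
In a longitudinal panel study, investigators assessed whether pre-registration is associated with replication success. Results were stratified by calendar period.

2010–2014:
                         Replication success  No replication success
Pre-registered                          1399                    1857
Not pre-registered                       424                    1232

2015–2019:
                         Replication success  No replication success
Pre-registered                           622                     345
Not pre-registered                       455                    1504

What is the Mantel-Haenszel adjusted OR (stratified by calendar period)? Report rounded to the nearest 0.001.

3.135

OR_MH = Σ(aᵢdᵢ/nᵢ) / Σ(bᵢcᵢ/nᵢ), where nᵢ is the stratum total.
Stratum 1 (2010–2014): n = 4912; a·d/n = 1399·1232/4912 = 350.8893; b·c/n = 1857·424/4912 = 160.2948
Stratum 2 (2015–2019): n = 2926; a·d/n = 622·1504/2926 = 319.7157; b·c/n = 345·455/2926 = 53.6483
OR_MH = (350.8893 + 319.7157) / (160.2948 + 53.6483) = 670.6049 / 213.9431 = 3.13450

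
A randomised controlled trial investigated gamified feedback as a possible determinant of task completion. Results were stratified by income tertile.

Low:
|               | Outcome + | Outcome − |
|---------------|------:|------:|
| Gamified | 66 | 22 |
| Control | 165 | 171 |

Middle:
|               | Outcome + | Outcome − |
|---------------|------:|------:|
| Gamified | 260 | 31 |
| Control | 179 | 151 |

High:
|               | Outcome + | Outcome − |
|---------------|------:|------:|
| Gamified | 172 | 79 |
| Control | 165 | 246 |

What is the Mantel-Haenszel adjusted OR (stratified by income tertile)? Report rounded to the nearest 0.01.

4.13

OR_MH = Σ(aᵢdᵢ/nᵢ) / Σ(bᵢcᵢ/nᵢ), where nᵢ is the stratum total.
Stratum 1 (Low): n = 424; a·d/n = 66·171/424 = 26.6179; b·c/n = 22·165/424 = 8.5613
Stratum 2 (Middle): n = 621; a·d/n = 260·151/621 = 63.2206; b·c/n = 31·179/621 = 8.9356
Stratum 3 (High): n = 662; a·d/n = 172·246/662 = 63.9154; b·c/n = 79·165/662 = 19.6903
OR_MH = (26.6179 + 63.2206 + 63.9154) / (8.5613 + 8.9356 + 19.6903) = 153.7539 / 37.1872 = 4.13459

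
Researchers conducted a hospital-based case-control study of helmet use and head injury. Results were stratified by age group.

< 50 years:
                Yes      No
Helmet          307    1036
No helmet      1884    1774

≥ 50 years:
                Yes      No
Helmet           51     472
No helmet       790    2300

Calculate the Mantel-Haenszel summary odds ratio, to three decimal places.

OR_MH = Σ(aᵢdᵢ/nᵢ) / Σ(bᵢcᵢ/nᵢ), where nᵢ is the stratum total.
Stratum 1 (< 50 years): n = 5001; a·d/n = 307·1774/5001 = 108.9018; b·c/n = 1036·1884/5001 = 390.2867
Stratum 2 (≥ 50 years): n = 3613; a·d/n = 51·2300/3613 = 32.4661; b·c/n = 472·790/3613 = 103.2051
OR_MH = (108.9018 + 32.4661) / (390.2867 + 103.2051) = 141.3679 / 493.4918 = 0.28646

0.286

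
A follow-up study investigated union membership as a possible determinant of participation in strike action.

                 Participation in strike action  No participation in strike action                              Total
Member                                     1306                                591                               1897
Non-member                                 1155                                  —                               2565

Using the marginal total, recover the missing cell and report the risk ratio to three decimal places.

The missing cell is in the unexposed row: 2565 − 1155 = 1410.
So a = 1306, b = 591, c = 1155, d = 1410.
RR = [a/(a+b)] / [c/(c+d)] = (1306/1897) / (1155/2565) = 0.68846/0.45029 = 1.52891

1.529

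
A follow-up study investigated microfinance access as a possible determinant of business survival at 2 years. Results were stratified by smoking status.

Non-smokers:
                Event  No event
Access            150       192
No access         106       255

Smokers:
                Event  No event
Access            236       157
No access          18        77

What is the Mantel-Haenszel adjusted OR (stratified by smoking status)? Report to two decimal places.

2.64

OR_MH = Σ(aᵢdᵢ/nᵢ) / Σ(bᵢcᵢ/nᵢ), where nᵢ is the stratum total.
Stratum 1 (Non-smokers): n = 703; a·d/n = 150·255/703 = 54.4097; b·c/n = 192·106/703 = 28.9502
Stratum 2 (Smokers): n = 488; a·d/n = 236·77/488 = 37.2377; b·c/n = 157·18/488 = 5.7910
OR_MH = (54.4097 + 37.2377) / (28.9502 + 5.7910) = 91.6474 / 34.7412 = 2.63800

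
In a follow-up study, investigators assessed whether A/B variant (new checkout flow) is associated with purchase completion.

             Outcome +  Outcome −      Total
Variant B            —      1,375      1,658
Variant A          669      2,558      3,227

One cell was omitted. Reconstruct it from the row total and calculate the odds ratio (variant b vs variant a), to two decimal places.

0.79

The missing cell is in the exposed row: 1658 − 1375 = 283.
So a = 283, b = 1375, c = 669, d = 2558.
OR = (a·d)/(b·c) = (283 × 2558) / (1375 × 669) = 723914 / 919875 = 0.78697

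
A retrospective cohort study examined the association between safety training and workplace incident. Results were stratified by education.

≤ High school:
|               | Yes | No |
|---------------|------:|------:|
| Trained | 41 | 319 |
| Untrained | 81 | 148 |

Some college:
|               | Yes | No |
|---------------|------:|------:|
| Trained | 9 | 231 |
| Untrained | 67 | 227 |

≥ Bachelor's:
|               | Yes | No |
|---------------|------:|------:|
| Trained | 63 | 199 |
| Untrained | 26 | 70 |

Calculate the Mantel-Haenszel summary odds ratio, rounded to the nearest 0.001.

0.303

OR_MH = Σ(aᵢdᵢ/nᵢ) / Σ(bᵢcᵢ/nᵢ), where nᵢ is the stratum total.
Stratum 1 (≤ High school): n = 589; a·d/n = 41·148/589 = 10.3022; b·c/n = 319·81/589 = 43.8693
Stratum 2 (Some college): n = 534; a·d/n = 9·227/534 = 3.8258; b·c/n = 231·67/534 = 28.9831
Stratum 3 (≥ Bachelor's): n = 358; a·d/n = 63·70/358 = 12.3184; b·c/n = 199·26/358 = 14.4525
OR_MH = (10.3022 + 3.8258 + 12.3184) / (43.8693 + 28.9831 + 14.4525) = 26.4465 / 87.3049 = 0.30292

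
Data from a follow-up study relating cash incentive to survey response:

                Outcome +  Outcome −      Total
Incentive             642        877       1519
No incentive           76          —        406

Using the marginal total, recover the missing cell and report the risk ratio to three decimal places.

The missing cell is in the unexposed row: 406 − 76 = 330.
So a = 642, b = 877, c = 76, d = 330.
RR = [a/(a+b)] / [c/(c+d)] = (642/1519) / (76/406) = 0.42265/0.18719 = 2.25782

2.258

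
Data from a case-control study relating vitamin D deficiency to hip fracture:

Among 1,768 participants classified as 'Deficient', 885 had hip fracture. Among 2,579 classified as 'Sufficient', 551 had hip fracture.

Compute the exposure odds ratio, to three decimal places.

3.689

From the description: a = 885, b = 883, c = 551, d = 2028.
OR = (a·d)/(b·c) = (885 × 2028) / (883 × 551) = 1794780 / 486533 = 3.68892
The odds of hip fracture are about 3.69 times as high in the deficient group.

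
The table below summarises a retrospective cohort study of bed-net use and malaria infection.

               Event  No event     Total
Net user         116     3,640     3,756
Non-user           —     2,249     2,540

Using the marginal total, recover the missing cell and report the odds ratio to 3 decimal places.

The missing cell is in the unexposed row: 2540 − 2249 = 291.
So a = 116, b = 3640, c = 291, d = 2249.
OR = (a·d)/(b·c) = (116 × 2249) / (3640 × 291) = 260884 / 1059240 = 0.24629

0.246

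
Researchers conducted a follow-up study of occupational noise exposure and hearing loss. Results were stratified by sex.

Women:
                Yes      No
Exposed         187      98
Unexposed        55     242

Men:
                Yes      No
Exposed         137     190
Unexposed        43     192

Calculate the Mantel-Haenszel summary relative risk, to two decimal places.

2.94

RR_MH = Σ(aᵢ·n₀ᵢ/nᵢ) / Σ(cᵢ·n₁ᵢ/nᵢ), with n₁ᵢ = aᵢ+bᵢ (exposed), n₀ᵢ = cᵢ+dᵢ (unexposed), nᵢ = n₁ᵢ+n₀ᵢ.
Stratum 1 (Women): n₁ = 285, n₀ = 297, n = 582; a·n₀/n = 187·297/582 = 95.4278; c·n₁/n = 55·285/582 = 26.9330
Stratum 2 (Men): n₁ = 327, n₀ = 235, n = 562; a·n₀/n = 137·235/562 = 57.2865; c·n₁/n = 43·327/562 = 25.0196
RR_MH = (95.4278 + 57.2865) / (26.9330 + 25.0196) = 152.7143 / 51.9526 = 2.93950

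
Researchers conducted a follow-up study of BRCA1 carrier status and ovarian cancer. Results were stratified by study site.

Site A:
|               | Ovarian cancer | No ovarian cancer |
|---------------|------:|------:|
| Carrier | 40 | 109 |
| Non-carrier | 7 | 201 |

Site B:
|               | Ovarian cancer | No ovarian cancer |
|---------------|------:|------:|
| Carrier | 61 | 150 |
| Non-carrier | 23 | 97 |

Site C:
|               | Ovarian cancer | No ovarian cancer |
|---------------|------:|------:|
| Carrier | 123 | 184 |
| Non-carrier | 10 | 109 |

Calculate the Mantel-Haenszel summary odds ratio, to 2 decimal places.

4.26

OR_MH = Σ(aᵢdᵢ/nᵢ) / Σ(bᵢcᵢ/nᵢ), where nᵢ is the stratum total.
Stratum 1 (Site A): n = 357; a·d/n = 40·201/357 = 22.5210; b·c/n = 109·7/357 = 2.1373
Stratum 2 (Site B): n = 331; a·d/n = 61·97/331 = 17.8761; b·c/n = 150·23/331 = 10.4230
Stratum 3 (Site C): n = 426; a·d/n = 123·109/426 = 31.4718; b·c/n = 184·10/426 = 4.3192
OR_MH = (22.5210 + 17.8761 + 31.4718) / (2.1373 + 10.4230 + 4.3192) = 71.8690 / 16.8795 = 4.25778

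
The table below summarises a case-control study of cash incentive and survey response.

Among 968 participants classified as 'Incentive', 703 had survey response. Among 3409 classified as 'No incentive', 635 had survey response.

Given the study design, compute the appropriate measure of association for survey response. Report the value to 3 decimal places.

11.589

From the description: a = 703, b = 265, c = 635, d = 2774.
This is a case-control study: participants were sampled on outcome status, so risks in the source population cannot be estimated directly — relative risk is not valid here. The odds ratio is the appropriate measure.
OR = (a·d)/(b·c) = (703 × 2774) / (265 × 635) = 1950122 / 168275 = 11.58890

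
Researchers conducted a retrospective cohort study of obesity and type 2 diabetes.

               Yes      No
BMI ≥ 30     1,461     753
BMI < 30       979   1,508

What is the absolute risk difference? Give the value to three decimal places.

0.266

Cells: a = 1461, b = 753, c = 979, d = 1508.
Risk in exposed = 1461/2214 = 0.659892; risk in unexposed = 979/2487 = 0.393647.
Risk difference = 0.659892 − 0.393647 = 0.266245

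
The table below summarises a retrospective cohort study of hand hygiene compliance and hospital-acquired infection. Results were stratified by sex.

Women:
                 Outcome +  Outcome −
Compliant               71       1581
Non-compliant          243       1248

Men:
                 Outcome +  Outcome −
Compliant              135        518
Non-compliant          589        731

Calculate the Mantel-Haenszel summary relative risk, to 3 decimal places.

0.384

RR_MH = Σ(aᵢ·n₀ᵢ/nᵢ) / Σ(cᵢ·n₁ᵢ/nᵢ), with n₁ᵢ = aᵢ+bᵢ (exposed), n₀ᵢ = cᵢ+dᵢ (unexposed), nᵢ = n₁ᵢ+n₀ᵢ.
Stratum 1 (Women): n₁ = 1652, n₀ = 1491, n = 3143; a·n₀/n = 71·1491/3143 = 33.6815; c·n₁/n = 243·1652/3143 = 127.7238
Stratum 2 (Men): n₁ = 653, n₀ = 1320, n = 1973; a·n₀/n = 135·1320/1973 = 90.3193; c·n₁/n = 589·653/1973 = 194.9402
RR_MH = (33.6815 + 90.3193) / (127.7238 + 194.9402) = 124.0008 / 322.6640 = 0.38430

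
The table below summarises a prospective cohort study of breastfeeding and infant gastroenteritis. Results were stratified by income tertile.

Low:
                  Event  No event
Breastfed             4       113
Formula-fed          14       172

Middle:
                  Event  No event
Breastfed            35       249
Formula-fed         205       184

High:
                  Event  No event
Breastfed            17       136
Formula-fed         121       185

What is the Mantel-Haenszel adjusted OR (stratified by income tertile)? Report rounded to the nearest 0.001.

OR_MH = Σ(aᵢdᵢ/nᵢ) / Σ(bᵢcᵢ/nᵢ), where nᵢ is the stratum total.
Stratum 1 (Low): n = 303; a·d/n = 4·172/303 = 2.2706; b·c/n = 113·14/303 = 5.2211
Stratum 2 (Middle): n = 673; a·d/n = 35·184/673 = 9.5691; b·c/n = 249·205/673 = 75.8470
Stratum 3 (High): n = 459; a·d/n = 17·185/459 = 6.8519; b·c/n = 136·121/459 = 35.8519
OR_MH = (2.2706 + 9.5691 + 6.8519) / (5.2211 + 75.8470 + 35.8519) = 18.6916 / 116.9199 = 0.15987

0.160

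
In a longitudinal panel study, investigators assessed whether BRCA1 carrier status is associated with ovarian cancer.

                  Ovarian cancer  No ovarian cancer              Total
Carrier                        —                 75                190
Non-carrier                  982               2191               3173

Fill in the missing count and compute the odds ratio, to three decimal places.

3.421

The missing cell is in the exposed row: 190 − 75 = 115.
So a = 115, b = 75, c = 982, d = 2191.
OR = (a·d)/(b·c) = (115 × 2191) / (75 × 982) = 251965 / 73650 = 3.42111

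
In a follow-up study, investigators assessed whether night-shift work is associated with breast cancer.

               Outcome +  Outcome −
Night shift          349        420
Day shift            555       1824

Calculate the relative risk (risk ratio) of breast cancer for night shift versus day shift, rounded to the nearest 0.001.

1.945

Cells: a = 349, b = 420, c = 555, d = 1824.
Risk in exposed = 349/769 = 0.45384; risk in unexposed = 555/2379 = 0.23329.
RR = 0.45384 / 0.23329 = 1.94536
The risk among the exposed is 1.95 times that among the unexposed.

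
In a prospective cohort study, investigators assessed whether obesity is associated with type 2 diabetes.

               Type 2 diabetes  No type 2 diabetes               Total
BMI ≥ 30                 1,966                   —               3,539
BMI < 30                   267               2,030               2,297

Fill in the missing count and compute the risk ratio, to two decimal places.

4.78

The missing cell is in the exposed row: 3539 − 1966 = 1573.
So a = 1966, b = 1573, c = 267, d = 2030.
RR = [a/(a+b)] / [c/(c+d)] = (1966/3539) / (267/2297) = 0.55552/0.11624 = 4.77917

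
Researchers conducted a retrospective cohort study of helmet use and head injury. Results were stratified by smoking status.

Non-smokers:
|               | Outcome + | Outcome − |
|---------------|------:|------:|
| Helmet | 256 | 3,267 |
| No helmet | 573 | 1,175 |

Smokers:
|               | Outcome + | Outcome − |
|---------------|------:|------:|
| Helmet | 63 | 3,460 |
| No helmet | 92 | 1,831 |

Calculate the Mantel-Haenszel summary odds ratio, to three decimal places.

OR_MH = Σ(aᵢdᵢ/nᵢ) / Σ(bᵢcᵢ/nᵢ), where nᵢ is the stratum total.
Stratum 1 (Non-smokers): n = 5271; a·d/n = 256·1175/5271 = 57.0670; b·c/n = 3267·573/5271 = 355.1491
Stratum 2 (Smokers): n = 5446; a·d/n = 63·1831/5446 = 21.1812; b·c/n = 3460·92/5446 = 58.4502
OR_MH = (57.0670 + 21.1812) / (355.1491 + 58.4502) = 78.2482 / 413.5994 = 0.18919

0.189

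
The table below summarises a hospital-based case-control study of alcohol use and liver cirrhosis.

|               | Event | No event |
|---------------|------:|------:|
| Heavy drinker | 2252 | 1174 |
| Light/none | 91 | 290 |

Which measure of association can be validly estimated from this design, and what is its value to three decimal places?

Cells: a = 2252, b = 1174, c = 91, d = 290.
This is a hospital-based case-control study: participants were sampled on outcome status, so risks in the source population cannot be estimated directly — relative risk is not valid here. The odds ratio is the appropriate measure.
OR = (a·d)/(b·c) = (2252 × 290) / (1174 × 91) = 653080 / 106834 = 6.11304

6.113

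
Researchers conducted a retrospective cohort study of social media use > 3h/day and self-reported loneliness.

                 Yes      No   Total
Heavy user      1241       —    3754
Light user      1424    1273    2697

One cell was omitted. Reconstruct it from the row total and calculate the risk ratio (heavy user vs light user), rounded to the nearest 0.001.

The missing cell is in the exposed row: 3754 − 1241 = 2513.
So a = 1241, b = 2513, c = 1424, d = 1273.
RR = [a/(a+b)] / [c/(c+d)] = (1241/3754) / (1424/2697) = 0.33058/0.52799 = 0.62611

0.626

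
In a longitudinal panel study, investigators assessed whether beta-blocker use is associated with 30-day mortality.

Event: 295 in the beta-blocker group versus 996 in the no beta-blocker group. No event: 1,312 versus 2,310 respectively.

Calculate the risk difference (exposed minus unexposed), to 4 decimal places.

From the description: a = 295, b = 1312, c = 996, d = 2310.
Risk in exposed = 295/1607 = 0.183572; risk in unexposed = 996/3306 = 0.301270.
Risk difference = 0.183572 − 0.301270 = -0.117699

-0.1177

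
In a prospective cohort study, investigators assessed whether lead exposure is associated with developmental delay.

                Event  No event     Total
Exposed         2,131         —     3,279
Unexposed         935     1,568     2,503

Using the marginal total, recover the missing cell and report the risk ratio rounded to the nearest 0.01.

The missing cell is in the exposed row: 3279 − 2131 = 1148.
So a = 2131, b = 1148, c = 935, d = 1568.
RR = [a/(a+b)] / [c/(c+d)] = (2131/3279) / (935/2503) = 0.64989/0.37355 = 1.73977

1.74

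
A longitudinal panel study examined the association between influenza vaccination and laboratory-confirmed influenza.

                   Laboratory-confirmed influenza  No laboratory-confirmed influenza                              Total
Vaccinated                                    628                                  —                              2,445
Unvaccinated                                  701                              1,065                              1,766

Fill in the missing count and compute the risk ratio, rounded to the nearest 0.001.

0.647

The missing cell is in the exposed row: 2445 − 628 = 1817.
So a = 628, b = 1817, c = 701, d = 1065.
RR = [a/(a+b)] / [c/(c+d)] = (628/2445) / (701/1766) = 0.25685/0.39694 = 0.64707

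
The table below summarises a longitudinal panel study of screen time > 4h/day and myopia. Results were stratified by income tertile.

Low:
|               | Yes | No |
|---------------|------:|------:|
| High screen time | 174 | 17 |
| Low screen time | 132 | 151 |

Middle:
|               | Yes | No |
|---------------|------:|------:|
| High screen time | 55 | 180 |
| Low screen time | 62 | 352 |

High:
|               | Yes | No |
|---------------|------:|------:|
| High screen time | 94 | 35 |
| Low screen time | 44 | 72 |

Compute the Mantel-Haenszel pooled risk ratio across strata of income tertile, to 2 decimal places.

1.86

RR_MH = Σ(aᵢ·n₀ᵢ/nᵢ) / Σ(cᵢ·n₁ᵢ/nᵢ), with n₁ᵢ = aᵢ+bᵢ (exposed), n₀ᵢ = cᵢ+dᵢ (unexposed), nᵢ = n₁ᵢ+n₀ᵢ.
Stratum 1 (Low): n₁ = 191, n₀ = 283, n = 474; a·n₀/n = 174·283/474 = 103.8861; c·n₁/n = 132·191/474 = 53.1899
Stratum 2 (Middle): n₁ = 235, n₀ = 414, n = 649; a·n₀/n = 55·414/649 = 35.0847; c·n₁/n = 62·235/649 = 22.4499
Stratum 3 (High): n₁ = 129, n₀ = 116, n = 245; a·n₀/n = 94·116/245 = 44.5061; c·n₁/n = 44·129/245 = 23.1673
RR_MH = (103.8861 + 35.0847 + 44.5061) / (53.1899 + 22.4499 + 23.1673) = 183.4769 / 98.8071 = 1.85692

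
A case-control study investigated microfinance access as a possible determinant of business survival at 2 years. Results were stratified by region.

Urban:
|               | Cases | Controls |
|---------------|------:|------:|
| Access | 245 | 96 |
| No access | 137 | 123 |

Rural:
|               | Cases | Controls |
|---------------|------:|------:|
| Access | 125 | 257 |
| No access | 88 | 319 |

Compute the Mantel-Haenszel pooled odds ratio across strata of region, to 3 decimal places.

OR_MH = Σ(aᵢdᵢ/nᵢ) / Σ(bᵢcᵢ/nᵢ), where nᵢ is the stratum total.
Stratum 1 (Urban): n = 601; a·d/n = 245·123/601 = 50.1414; b·c/n = 96·137/601 = 21.8835
Stratum 2 (Rural): n = 789; a·d/n = 125·319/789 = 50.5387; b·c/n = 257·88/789 = 28.6641
OR_MH = (50.1414 + 50.5387) / (21.8835 + 28.6641) = 100.6801 / 50.5477 = 1.99179

1.992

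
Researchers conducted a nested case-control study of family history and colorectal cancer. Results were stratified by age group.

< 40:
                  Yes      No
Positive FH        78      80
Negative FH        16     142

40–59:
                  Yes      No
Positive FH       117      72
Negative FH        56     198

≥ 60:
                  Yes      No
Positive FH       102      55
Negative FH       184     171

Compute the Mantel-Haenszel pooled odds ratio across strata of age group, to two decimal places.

3.69

OR_MH = Σ(aᵢdᵢ/nᵢ) / Σ(bᵢcᵢ/nᵢ), where nᵢ is the stratum total.
Stratum 1 (< 40): n = 316; a·d/n = 78·142/316 = 35.0506; b·c/n = 80·16/316 = 4.0506
Stratum 2 (40–59): n = 443; a·d/n = 117·198/443 = 52.2935; b·c/n = 72·56/443 = 9.1016
Stratum 3 (≥ 60): n = 512; a·d/n = 102·171/512 = 34.0664; b·c/n = 55·184/512 = 19.7656
OR_MH = (35.0506 + 52.2935 + 34.0664) / (4.0506 + 9.1016 + 19.7656) = 121.4105 / 32.9178 = 3.68829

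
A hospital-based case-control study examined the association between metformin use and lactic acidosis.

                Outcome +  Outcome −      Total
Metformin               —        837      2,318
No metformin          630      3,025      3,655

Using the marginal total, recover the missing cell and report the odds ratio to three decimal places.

The missing cell is in the exposed row: 2318 − 837 = 1481.
So a = 1481, b = 837, c = 630, d = 3025.
OR = (a·d)/(b·c) = (1481 × 3025) / (837 × 630) = 4480025 / 527310 = 8.49600

8.496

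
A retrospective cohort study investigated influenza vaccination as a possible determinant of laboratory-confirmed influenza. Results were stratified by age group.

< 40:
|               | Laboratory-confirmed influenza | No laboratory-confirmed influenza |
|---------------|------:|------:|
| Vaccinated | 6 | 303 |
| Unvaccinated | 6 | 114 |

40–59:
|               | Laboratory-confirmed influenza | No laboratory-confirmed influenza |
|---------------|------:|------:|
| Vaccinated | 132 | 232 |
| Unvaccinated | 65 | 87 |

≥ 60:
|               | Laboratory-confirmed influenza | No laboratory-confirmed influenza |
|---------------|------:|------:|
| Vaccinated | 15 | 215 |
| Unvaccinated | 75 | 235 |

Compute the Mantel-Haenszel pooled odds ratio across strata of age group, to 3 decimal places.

OR_MH = Σ(aᵢdᵢ/nᵢ) / Σ(bᵢcᵢ/nᵢ), where nᵢ is the stratum total.
Stratum 1 (< 40): n = 429; a·d/n = 6·114/429 = 1.5944; b·c/n = 303·6/429 = 4.2378
Stratum 2 (40–59): n = 516; a·d/n = 132·87/516 = 22.2558; b·c/n = 232·65/516 = 29.2248
Stratum 3 (≥ 60): n = 540; a·d/n = 15·235/540 = 6.5278; b·c/n = 215·75/540 = 29.8611
OR_MH = (1.5944 + 22.2558 + 6.5278) / (4.2378 + 29.2248 + 29.8611) = 30.3780 / 63.3237 = 0.47973

0.480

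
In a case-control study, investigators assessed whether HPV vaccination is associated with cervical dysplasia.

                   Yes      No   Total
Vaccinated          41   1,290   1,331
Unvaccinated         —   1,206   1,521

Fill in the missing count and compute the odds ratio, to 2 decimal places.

0.12

The missing cell is in the unexposed row: 1521 − 1206 = 315.
So a = 41, b = 1290, c = 315, d = 1206.
OR = (a·d)/(b·c) = (41 × 1206) / (1290 × 315) = 49446 / 406350 = 0.12168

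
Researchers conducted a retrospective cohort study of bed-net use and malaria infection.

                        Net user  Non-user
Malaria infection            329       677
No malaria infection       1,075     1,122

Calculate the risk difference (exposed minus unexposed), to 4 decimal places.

Reading the table with exposure as columns: a = 329 (Net user, case), b = 1075 (Net user, non-case), c = 677 (Non-user, case), d = 1122.
Risk in exposed = 329/1404 = 0.234330; risk in unexposed = 677/1799 = 0.376320.
Risk difference = 0.234330 − 0.376320 = -0.141990

-0.1420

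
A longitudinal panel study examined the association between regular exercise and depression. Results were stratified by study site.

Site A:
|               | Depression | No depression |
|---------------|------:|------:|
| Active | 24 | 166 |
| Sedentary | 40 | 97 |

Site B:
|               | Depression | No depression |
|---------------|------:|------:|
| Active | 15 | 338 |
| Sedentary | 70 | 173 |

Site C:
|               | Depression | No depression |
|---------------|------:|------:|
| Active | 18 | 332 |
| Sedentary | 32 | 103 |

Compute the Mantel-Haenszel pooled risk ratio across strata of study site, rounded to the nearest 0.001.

RR_MH = Σ(aᵢ·n₀ᵢ/nᵢ) / Σ(cᵢ·n₁ᵢ/nᵢ), with n₁ᵢ = aᵢ+bᵢ (exposed), n₀ᵢ = cᵢ+dᵢ (unexposed), nᵢ = n₁ᵢ+n₀ᵢ.
Stratum 1 (Site A): n₁ = 190, n₀ = 137, n = 327; a·n₀/n = 24·137/327 = 10.0550; c·n₁/n = 40·190/327 = 23.2416
Stratum 2 (Site B): n₁ = 353, n₀ = 243, n = 596; a·n₀/n = 15·243/596 = 6.1158; c·n₁/n = 70·353/596 = 41.4597
Stratum 3 (Site C): n₁ = 350, n₀ = 135, n = 485; a·n₀/n = 18·135/485 = 5.0103; c·n₁/n = 32·350/485 = 23.0928
RR_MH = (10.0550 + 6.1158 + 5.0103) / (23.2416 + 41.4597 + 23.0928) = 21.1811 / 87.7941 = 0.24126

0.241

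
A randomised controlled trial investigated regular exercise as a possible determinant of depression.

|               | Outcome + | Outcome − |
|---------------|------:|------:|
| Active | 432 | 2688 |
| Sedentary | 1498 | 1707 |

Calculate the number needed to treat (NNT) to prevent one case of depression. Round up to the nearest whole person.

Risk in treated group = 432/3120 = 0.13846; risk in control = 1498/3205 = 0.46739.
Absolute risk reduction = 0.46739 − 0.13846 = 0.32893
NNT = 1 / ARR = 1 / 0.32893 = 3.040 → round up → 4

4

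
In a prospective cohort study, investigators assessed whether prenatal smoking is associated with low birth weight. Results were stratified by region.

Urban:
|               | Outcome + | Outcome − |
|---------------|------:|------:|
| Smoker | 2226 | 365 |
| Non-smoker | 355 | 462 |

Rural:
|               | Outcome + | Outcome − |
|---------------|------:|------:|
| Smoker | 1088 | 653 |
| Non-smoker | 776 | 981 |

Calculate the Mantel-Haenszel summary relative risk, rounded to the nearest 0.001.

RR_MH = Σ(aᵢ·n₀ᵢ/nᵢ) / Σ(cᵢ·n₁ᵢ/nᵢ), with n₁ᵢ = aᵢ+bᵢ (exposed), n₀ᵢ = cᵢ+dᵢ (unexposed), nᵢ = n₁ᵢ+n₀ᵢ.
Stratum 1 (Urban): n₁ = 2591, n₀ = 817, n = 3408; a·n₀/n = 2226·817/3408 = 533.6391; c·n₁/n = 355·2591/3408 = 269.8958
Stratum 2 (Rural): n₁ = 1741, n₀ = 1757, n = 3498; a·n₀/n = 1088·1757/3498 = 546.4883; c·n₁/n = 776·1741/3498 = 386.2253
RR_MH = (533.6391 + 546.4883) / (269.8958 + 386.2253) = 1080.1274 / 656.1211 = 1.64623

1.646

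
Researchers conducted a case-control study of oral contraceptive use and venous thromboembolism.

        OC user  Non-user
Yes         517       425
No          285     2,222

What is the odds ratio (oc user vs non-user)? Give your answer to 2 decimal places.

9.48

Reading the table with exposure as columns: a = 517 (OC user, case), b = 285 (OC user, non-case), c = 425 (Non-user, case), d = 2222.
OR = (a·d)/(b·c) = (517 × 2222) / (285 × 425) = 1148774 / 121125 = 9.48420
The odds of venous thromboembolism are about 9.48 times as high in the oc user group.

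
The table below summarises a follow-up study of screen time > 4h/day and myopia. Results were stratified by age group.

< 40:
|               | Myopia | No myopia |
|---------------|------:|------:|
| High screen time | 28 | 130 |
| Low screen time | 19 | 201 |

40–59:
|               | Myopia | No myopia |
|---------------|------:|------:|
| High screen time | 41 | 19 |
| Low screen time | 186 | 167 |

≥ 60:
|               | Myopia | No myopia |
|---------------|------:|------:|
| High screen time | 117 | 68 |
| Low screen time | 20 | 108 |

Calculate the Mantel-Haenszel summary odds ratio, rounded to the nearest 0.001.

OR_MH = Σ(aᵢdᵢ/nᵢ) / Σ(bᵢcᵢ/nᵢ), where nᵢ is the stratum total.
Stratum 1 (< 40): n = 378; a·d/n = 28·201/378 = 14.8889; b·c/n = 130·19/378 = 6.5344
Stratum 2 (40–59): n = 413; a·d/n = 41·167/413 = 16.5787; b·c/n = 19·186/413 = 8.5569
Stratum 3 (≥ 60): n = 313; a·d/n = 117·108/313 = 40.3706; b·c/n = 68·20/313 = 4.3450
OR_MH = (14.8889 + 16.5787 + 40.3706) / (6.5344 + 8.5569 + 4.3450) = 71.8382 / 19.4363 = 3.69608

3.696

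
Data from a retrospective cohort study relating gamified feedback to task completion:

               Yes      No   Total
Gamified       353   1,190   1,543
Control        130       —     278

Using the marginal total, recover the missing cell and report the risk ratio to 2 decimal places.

The missing cell is in the unexposed row: 278 − 130 = 148.
So a = 353, b = 1190, c = 130, d = 148.
RR = [a/(a+b)] / [c/(c+d)] = (353/1543) / (130/278) = 0.22878/0.46763 = 0.48923

0.49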